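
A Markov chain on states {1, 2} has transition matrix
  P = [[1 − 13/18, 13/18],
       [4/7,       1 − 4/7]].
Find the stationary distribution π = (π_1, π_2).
π_1 = 72/163, π_2 = 91/163

Solve πP = π with π_1 + π_2 = 1. From πP = π: π_1 · (1 − 13/18) + π_2 · 4/7 = π_1 ⇒ π_2 · 4/7 = π_1 · 13/18 ⇒ π_2/π_1 = (13/18)/(4/7) = 91/72. Together with π_1 + π_2 = 1:
  π_1 = (4/7)/(13/18 + 4/7) = (4/7)/(163/126) = 72/163,
  π_2 = (13/18)/(13/18 + 4/7) = (13/18)/(163/126) = 91/163.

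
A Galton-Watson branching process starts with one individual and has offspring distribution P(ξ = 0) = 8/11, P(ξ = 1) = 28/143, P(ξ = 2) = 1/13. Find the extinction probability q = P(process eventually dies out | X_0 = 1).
q = 1

Mean offspring μ = 0·8/11 + 1·28/143 + 2·1/13 = 50/143 ≤ 1. For μ ≤ 1 with offspring not concentrated at 1, the Galton-Watson process goes extinct almost surely, so q = 1.
(Algebraic check: The pgf is f(s) = 8/11 + 28/143·s + 1/13·s². The extinction probability q is the smallest fixed point of f in [0, 1]. Setting s = f(s):
  1/13·s² + (28/143 − 1)·s + 8/11 = 0
  1/13·s² − (8/11 + 1/13)·s + 8/11 = 0
which factors as (s − 1)·(1/13·s − 8/11) = 0, giving roots s = 1 and s = (8/11)/(1/13) = 104/11. Since 104/11 ≥ 1, the smallest root in [0, 1] is s = 1.)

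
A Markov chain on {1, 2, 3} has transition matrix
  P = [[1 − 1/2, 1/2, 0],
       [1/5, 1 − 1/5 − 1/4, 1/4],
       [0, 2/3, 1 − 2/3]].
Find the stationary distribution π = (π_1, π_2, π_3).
π = (16/71, 40/71, 15/71)

This is a birth-death chain on three states, which satisfies detailed balance: π_1 · P_{12} = π_2 · P_{21} and π_2 · P_{23} = π_3 · P_{32}.
From π_1 · 1/2 = π_2 · 1/5: π_2/π_1 = (1/2)/(1/5) = 5/2.
From π_2 · 1/4 = π_3 · 2/3: π_3/π_2 = (1/4)/(2/3) = 3/8.
Take π_1 proportional to 1; then unnormalized π = (1, 5/2, 15/16). Normalize by dividing by the sum 71/16:
  π = (16/71, 40/71, 15/71).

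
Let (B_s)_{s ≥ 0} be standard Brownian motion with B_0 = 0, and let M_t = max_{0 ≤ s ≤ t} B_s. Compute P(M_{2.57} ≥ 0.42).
P(M_{2.57} ≥ 0.42) = 2·P(B_{2.57} ≥ 0.42) = 2(1 − Φ(0.42/√2.57)) ≈ 0.7933

By the reflection principle for Brownian motion, P(M_t ≥ a) = 2 · P(B_t ≥ a) for a ≥ 0. Since B_t ~ N(0, t), P(B_t ≥ 0.42) = 1 − Φ(0.42/√t) = 1 − Φ(0.42/√2.57) = 1 − Φ(0.2620). So
  P(M_{2.57} ≥ 0.42) = 2(1 − Φ(0.2620)) ≈ 0.7933.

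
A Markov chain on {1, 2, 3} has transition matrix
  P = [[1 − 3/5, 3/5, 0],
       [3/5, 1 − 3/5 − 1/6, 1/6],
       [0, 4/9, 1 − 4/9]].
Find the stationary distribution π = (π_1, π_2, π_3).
π = (8/19, 8/19, 3/19)

This is a birth-death chain on three states, which satisfies detailed balance: π_1 · P_{12} = π_2 · P_{21} and π_2 · P_{23} = π_3 · P_{32}.
From π_1 · 3/5 = π_2 · 3/5: π_2/π_1 = (3/5)/(3/5) = 1.
From π_2 · 1/6 = π_3 · 4/9: π_3/π_2 = (1/6)/(4/9) = 3/8.
Take π_1 proportional to 1; then unnormalized π = (1, 1, 3/8). Normalize by dividing by the sum 19/8:
  π = (8/19, 8/19, 3/19).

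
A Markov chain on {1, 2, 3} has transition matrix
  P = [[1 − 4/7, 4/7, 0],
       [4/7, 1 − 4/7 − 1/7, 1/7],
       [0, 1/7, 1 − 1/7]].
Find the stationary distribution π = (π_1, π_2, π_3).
π = (1/3, 1/3, 1/3)

This is a birth-death chain on three states, which satisfies detailed balance: π_1 · P_{12} = π_2 · P_{21} and π_2 · P_{23} = π_3 · P_{32}.
From π_1 · 4/7 = π_2 · 4/7: π_2/π_1 = (4/7)/(4/7) = 1.
From π_2 · 1/7 = π_3 · 1/7: π_3/π_2 = (1/7)/(1/7) = 1.
Take π_1 proportional to 1; then unnormalized π = (1, 1, 1). Normalize by dividing by the sum 3:
  π = (1/3, 1/3, 1/3).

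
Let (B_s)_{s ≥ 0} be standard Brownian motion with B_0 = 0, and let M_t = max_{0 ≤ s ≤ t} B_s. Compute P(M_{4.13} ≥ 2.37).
P(M_{4.13} ≥ 2.37) = 2·P(B_{4.13} ≥ 2.37) = 2(1 − Φ(2.37/√4.13)) ≈ 0.2435

By the reflection principle for Brownian motion, P(M_t ≥ a) = 2 · P(B_t ≥ a) for a ≥ 0. Since B_t ~ N(0, t), P(B_t ≥ 2.37) = 1 − Φ(2.37/√t) = 1 − Φ(2.37/√4.13) = 1 − Φ(1.1662). So
  P(M_{4.13} ≥ 2.37) = 2(1 − Φ(1.1662)) ≈ 0.2435.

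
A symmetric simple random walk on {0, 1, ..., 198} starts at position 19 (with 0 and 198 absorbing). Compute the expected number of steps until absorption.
E[τ | X_0 = 19] = 3401

Let v_k = E[τ | X_0 = k]. Boundary: v_0 = v_198 = 0. Recurrence: v_k = 1 + (v_{k-1} + v_{k+1})/2 for 1 ≤ k ≤ 197. The particular solution to v_k − (v_{k-1} + v_{k+1})/2 = 1 is v_k = −k^2. Adding homogeneous solution A + B k and matching boundaries gives v_k = k (198 − k). Substituting k = 19: v_19 = 19 · 179 = 3401.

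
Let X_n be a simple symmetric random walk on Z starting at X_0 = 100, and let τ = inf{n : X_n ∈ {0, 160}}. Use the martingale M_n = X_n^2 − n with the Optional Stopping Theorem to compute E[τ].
E[τ] = 6000

M_n = X_n^2 − n is a martingale (since E[X_{n+1}^2 | F_n] = X_n^2 + 1). By OST (τ has finite mean in a bounded region), E[M_τ] = E[M_0] = X_0^2 − 0 = 100^2 = 10000. Also E[M_τ] = E[X_τ^2] − E[τ]. The walk exits at 0 or 160, with P(hit 160 first) = 100/160, so E[X_τ^2] = 160^2 · 100/160 + 0 = 16000. Thus E[τ] = E[X_τ^2] − E[M_τ] = 16000 − 10000 = 6000 = 100(160 − 100) = 6000.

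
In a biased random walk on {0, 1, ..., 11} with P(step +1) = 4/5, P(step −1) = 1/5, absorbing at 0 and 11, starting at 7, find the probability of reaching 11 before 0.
P(hit 11 before 0) = (1 − (1/4)^7) / (1 − (1/4)^11) = 1398016/1398101

Let u_k denote P(reach 11 before 0 | start at k). Boundary: u_0 = 0, u_11 = 1. Recurrence: u_k = 4/5·u_{k+1} + 1/5·u_{k-1} for 1 ≤ k ≤ 10. Try u_k = A + B·r^k with r = q/p = (1/5)/(4/5) = 1/4. Substitution satisfies the recurrence; boundary conditions give:
  u_k = (1 − r^k) / (1 − r^N) = (1 − (1/4)^7) / (1 − (1/4)^11) = 1398016/1398101.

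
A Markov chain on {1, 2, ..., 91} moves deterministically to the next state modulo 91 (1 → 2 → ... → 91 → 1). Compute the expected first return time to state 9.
E[T_9 | X_0 = 9] = 91

The chain cycles deterministically, so starting at state 9 it returns in exactly 91 steps. Equivalently, the stationary distribution is uniform π_j = 1/91 for every state j, so by Kac's formula E[T_9] = 1/π_9 = 91.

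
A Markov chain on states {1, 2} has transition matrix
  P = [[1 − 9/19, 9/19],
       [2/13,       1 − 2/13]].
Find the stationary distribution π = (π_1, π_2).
π_1 = 38/155, π_2 = 117/155

Solve πP = π with π_1 + π_2 = 1. From πP = π: π_1 · (1 − 9/19) + π_2 · 2/13 = π_1 ⇒ π_2 · 2/13 = π_1 · 9/19 ⇒ π_2/π_1 = (9/19)/(2/13) = 117/38. Together with π_1 + π_2 = 1:
  π_1 = (2/13)/(9/19 + 2/13) = (2/13)/(155/247) = 38/155,
  π_2 = (9/19)/(9/19 + 2/13) = (9/19)/(155/247) = 117/155.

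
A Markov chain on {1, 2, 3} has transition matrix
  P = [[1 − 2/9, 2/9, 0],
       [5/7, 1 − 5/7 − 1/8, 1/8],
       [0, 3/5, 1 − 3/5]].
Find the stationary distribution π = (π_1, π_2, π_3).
π = (540/743, 168/743, 35/743)

This is a birth-death chain on three states, which satisfies detailed balance: π_1 · P_{12} = π_2 · P_{21} and π_2 · P_{23} = π_3 · P_{32}.
From π_1 · 2/9 = π_2 · 5/7: π_2/π_1 = (2/9)/(5/7) = 14/45.
From π_2 · 1/8 = π_3 · 3/5: π_3/π_2 = (1/8)/(3/5) = 5/24.
Take π_1 proportional to 1; then unnormalized π = (1, 14/45, 7/108). Normalize by dividing by the sum 743/540:
  π = (540/743, 168/743, 35/743).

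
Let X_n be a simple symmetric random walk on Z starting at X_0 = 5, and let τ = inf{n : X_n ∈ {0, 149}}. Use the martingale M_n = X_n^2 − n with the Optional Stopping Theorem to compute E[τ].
E[τ] = 720

M_n = X_n^2 − n is a martingale (since E[X_{n+1}^2 | F_n] = X_n^2 + 1). By OST (τ has finite mean in a bounded region), E[M_τ] = E[M_0] = X_0^2 − 0 = 5^2 = 25. Also E[M_τ] = E[X_τ^2] − E[τ]. The walk exits at 0 or 149, with P(hit 149 first) = 5/149, so E[X_τ^2] = 149^2 · 5/149 + 0 = 745. Thus E[τ] = E[X_τ^2] − E[M_τ] = 745 − 25 = 720 = 5(149 − 5) = 720.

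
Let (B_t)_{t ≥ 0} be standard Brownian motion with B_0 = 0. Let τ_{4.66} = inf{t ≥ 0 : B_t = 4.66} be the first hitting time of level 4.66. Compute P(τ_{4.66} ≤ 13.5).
P(τ_{4.66} ≤ 13.5) = 2(1 − Φ(4.66/√13.5)) = 2(1 − Φ(1.2683)) ≈ 0.2047

By the reflection principle for standard BM, P(τ_b ≤ t) = 2 · P(B_t ≥ b). Since B_t ~ N(0, t), P(B_t ≥ 4.66) = 1 − Φ(4.66/√t) = 1 − Φ(4.66/√13.5) = 1 − Φ(1.2683) ≈ 0.10235. Doubling: P(τ_{4.66} ≤ 13.5) ≈ 2 · 0.10235 = 0.20470 ≈ 0.2047.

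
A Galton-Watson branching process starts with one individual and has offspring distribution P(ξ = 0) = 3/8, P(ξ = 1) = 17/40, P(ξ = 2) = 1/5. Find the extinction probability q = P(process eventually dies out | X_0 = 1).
q = 1

Mean offspring μ = 0·3/8 + 1·17/40 + 2·1/5 = 33/40 ≤ 1. For μ ≤ 1 with offspring not concentrated at 1, the Galton-Watson process goes extinct almost surely, so q = 1.
(Algebraic check: The pgf is f(s) = 3/8 + 17/40·s + 1/5·s². The extinction probability q is the smallest fixed point of f in [0, 1]. Setting s = f(s):
  1/5·s² + (17/40 − 1)·s + 3/8 = 0
  1/5·s² − (3/8 + 1/5)·s + 3/8 = 0
which factors as (s − 1)·(1/5·s − 3/8) = 0, giving roots s = 1 and s = (3/8)/(1/5) = 15/8. Since 15/8 ≥ 1, the smallest root in [0, 1] is s = 1.)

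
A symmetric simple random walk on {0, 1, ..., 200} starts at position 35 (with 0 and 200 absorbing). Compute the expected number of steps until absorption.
E[τ | X_0 = 35] = 5775

Let v_k = E[τ | X_0 = k]. Boundary: v_0 = v_200 = 0. Recurrence: v_k = 1 + (v_{k-1} + v_{k+1})/2 for 1 ≤ k ≤ 199. The particular solution to v_k − (v_{k-1} + v_{k+1})/2 = 1 is v_k = −k^2. Adding homogeneous solution A + B k and matching boundaries gives v_k = k (200 − k). Substituting k = 35: v_35 = 35 · 165 = 5775.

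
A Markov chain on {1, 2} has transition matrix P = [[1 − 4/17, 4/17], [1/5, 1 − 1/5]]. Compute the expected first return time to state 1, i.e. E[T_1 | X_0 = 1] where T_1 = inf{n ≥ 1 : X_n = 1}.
E[T_1 | X_0 = 1] = 1/π_1 = 37/17

For an irreducible recurrent Markov chain with stationary distribution π, E[T_i | X_0 = i] = 1/π_i (Kac's formula). Here π_1 = (1/5)/(4/17 + 1/5) = (1/5)/(37/85) = 17/37, so E[T_1 | X_0 = 1] = 1/π_1 = (4/17 + 1/5)/(1/5) = (37/85)/(1/5) = 37/17.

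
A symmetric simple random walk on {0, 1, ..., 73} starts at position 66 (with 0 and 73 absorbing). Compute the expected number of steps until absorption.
E[τ | X_0 = 66] = 462

Let v_k = E[τ | X_0 = k]. Boundary: v_0 = v_73 = 0. Recurrence: v_k = 1 + (v_{k-1} + v_{k+1})/2 for 1 ≤ k ≤ 72. The particular solution to v_k − (v_{k-1} + v_{k+1})/2 = 1 is v_k = −k^2. Adding homogeneous solution A + B k and matching boundaries gives v_k = k (73 − k). Substituting k = 66: v_66 = 66 · 7 = 462.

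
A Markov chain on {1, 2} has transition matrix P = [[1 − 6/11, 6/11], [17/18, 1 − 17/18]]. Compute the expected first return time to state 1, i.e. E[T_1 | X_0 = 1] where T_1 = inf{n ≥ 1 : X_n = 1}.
E[T_1 | X_0 = 1] = 1/π_1 = 295/187

For an irreducible recurrent Markov chain with stationary distribution π, E[T_i | X_0 = i] = 1/π_i (Kac's formula). Here π_1 = (17/18)/(6/11 + 17/18) = (17/18)/(295/198) = 187/295, so E[T_1 | X_0 = 1] = 1/π_1 = (6/11 + 17/18)/(17/18) = (295/198)/(17/18) = 295/187.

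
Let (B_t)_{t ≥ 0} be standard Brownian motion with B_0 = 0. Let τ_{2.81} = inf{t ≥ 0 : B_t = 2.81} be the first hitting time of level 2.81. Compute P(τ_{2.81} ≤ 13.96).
P(τ_{2.81} ≤ 13.96) = 2(1 − Φ(2.81/√13.96)) = 2(1 − Φ(0.7521)) ≈ 0.4520

By the reflection principle for standard BM, P(τ_b ≤ t) = 2 · P(B_t ≥ b). Since B_t ~ N(0, t), P(B_t ≥ 2.81) = 1 − Φ(2.81/√t) = 1 − Φ(2.81/√13.96) = 1 − Φ(0.7521) ≈ 0.22600. Doubling: P(τ_{2.81} ≤ 13.96) ≈ 2 · 0.22600 = 0.45200 ≈ 0.4520.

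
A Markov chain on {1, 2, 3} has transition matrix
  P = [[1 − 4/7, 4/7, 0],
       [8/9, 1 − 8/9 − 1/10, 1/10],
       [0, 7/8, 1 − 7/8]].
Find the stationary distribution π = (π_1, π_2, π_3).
π = (490/841, 315/841, 36/841)

This is a birth-death chain on three states, which satisfies detailed balance: π_1 · P_{12} = π_2 · P_{21} and π_2 · P_{23} = π_3 · P_{32}.
From π_1 · 4/7 = π_2 · 8/9: π_2/π_1 = (4/7)/(8/9) = 9/14.
From π_2 · 1/10 = π_3 · 7/8: π_3/π_2 = (1/10)/(7/8) = 4/35.
Take π_1 proportional to 1; then unnormalized π = (1, 9/14, 18/245). Normalize by dividing by the sum 841/490:
  π = (490/841, 315/841, 36/841).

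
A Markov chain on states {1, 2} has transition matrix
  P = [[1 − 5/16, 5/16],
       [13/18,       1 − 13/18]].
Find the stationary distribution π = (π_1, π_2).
π_1 = 104/149, π_2 = 45/149

Solve πP = π with π_1 + π_2 = 1. From πP = π: π_1 · (1 − 5/16) + π_2 · 13/18 = π_1 ⇒ π_2 · 13/18 = π_1 · 5/16 ⇒ π_2/π_1 = (5/16)/(13/18) = 45/104. Together with π_1 + π_2 = 1:
  π_1 = (13/18)/(5/16 + 13/18) = (13/18)/(149/144) = 104/149,
  π_2 = (5/16)/(5/16 + 13/18) = (5/16)/(149/144) = 45/149.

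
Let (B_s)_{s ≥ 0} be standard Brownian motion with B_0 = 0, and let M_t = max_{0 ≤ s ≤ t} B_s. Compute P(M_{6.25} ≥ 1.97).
P(M_{6.25} ≥ 1.97) = 2·P(B_{6.25} ≥ 1.97) = 2(1 − Φ(1.97/√6.25)) ≈ 0.4307

By the reflection principle for Brownian motion, P(M_t ≥ a) = 2 · P(B_t ≥ a) for a ≥ 0. Since B_t ~ N(0, t), P(B_t ≥ 1.97) = 1 − Φ(1.97/√t) = 1 − Φ(1.97/√6.25) = 1 − Φ(0.7880). So
  P(M_{6.25} ≥ 1.97) = 2(1 − Φ(0.7880)) ≈ 0.4307.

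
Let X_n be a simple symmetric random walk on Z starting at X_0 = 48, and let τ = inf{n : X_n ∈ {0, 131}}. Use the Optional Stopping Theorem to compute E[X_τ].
E[X_τ] = 48

X_n is a martingale and τ is a bounded-mean stopping time (indeed τ is finite a.s. with bounded expectation since the walk is in a bounded region). By the OST, E[X_τ] = E[X_0] = 48. Equivalently: E[X_τ] = 131 · P(hit 131 first) + 0 · P(hit 0 first) = 131 · (48/131) = 48.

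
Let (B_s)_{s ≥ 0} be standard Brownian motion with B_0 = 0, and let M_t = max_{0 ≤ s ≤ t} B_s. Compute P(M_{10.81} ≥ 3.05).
P(M_{10.81} ≥ 3.05) = 2·P(B_{10.81} ≥ 3.05) = 2(1 − Φ(3.05/√10.81)) ≈ 0.3536

By the reflection principle for Brownian motion, P(M_t ≥ a) = 2 · P(B_t ≥ a) for a ≥ 0. Since B_t ~ N(0, t), P(B_t ≥ 3.05) = 1 − Φ(3.05/√t) = 1 − Φ(3.05/√10.81) = 1 − Φ(0.9277). So
  P(M_{10.81} ≥ 3.05) = 2(1 − Φ(0.9277)) ≈ 0.3536.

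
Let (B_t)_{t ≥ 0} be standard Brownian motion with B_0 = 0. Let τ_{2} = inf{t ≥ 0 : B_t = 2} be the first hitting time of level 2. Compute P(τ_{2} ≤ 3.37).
P(τ_{2} ≤ 3.37) = 2(1 − Φ(2/√3.37)) = 2(1 − Φ(1.0895)) ≈ 0.2759

By the reflection principle for standard BM, P(τ_b ≤ t) = 2 · P(B_t ≥ b). Since B_t ~ N(0, t), P(B_t ≥ 2) = 1 − Φ(2/√t) = 1 − Φ(2/√3.37) = 1 − Φ(1.0895) ≈ 0.13797. Doubling: P(τ_{2} ≤ 3.37) ≈ 2 · 0.13797 = 0.27594 ≈ 0.2759.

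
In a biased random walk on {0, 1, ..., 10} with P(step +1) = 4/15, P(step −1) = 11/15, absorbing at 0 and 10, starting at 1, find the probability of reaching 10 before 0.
P(hit 10 before 0) = (1 − (11/4)^1) / (1 − (11/4)^10) = 262144/3705196575

Let u_k denote P(reach 10 before 0 | start at k). Boundary: u_0 = 0, u_10 = 1. Recurrence: u_k = 4/15·u_{k+1} + 11/15·u_{k-1} for 1 ≤ k ≤ 9. Try u_k = A + B·r^k with r = q/p = (11/15)/(4/15) = 11/4. Substitution satisfies the recurrence; boundary conditions give:
  u_k = (1 − r^k) / (1 − r^N) = (1 − (11/4)^1) / (1 − (11/4)^10) = 262144/3705196575.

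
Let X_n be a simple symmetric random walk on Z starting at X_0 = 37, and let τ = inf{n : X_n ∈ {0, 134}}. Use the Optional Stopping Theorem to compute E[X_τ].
E[X_τ] = 37

X_n is a martingale and τ is a bounded-mean stopping time (indeed τ is finite a.s. with bounded expectation since the walk is in a bounded region). By the OST, E[X_τ] = E[X_0] = 37. Equivalently: E[X_τ] = 134 · P(hit 134 first) + 0 · P(hit 0 first) = 134 · (37/134) = 37.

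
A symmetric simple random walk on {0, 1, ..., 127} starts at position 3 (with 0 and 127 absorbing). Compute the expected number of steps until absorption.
E[τ | X_0 = 3] = 372

Let v_k = E[τ | X_0 = k]. Boundary: v_0 = v_127 = 0. Recurrence: v_k = 1 + (v_{k-1} + v_{k+1})/2 for 1 ≤ k ≤ 126. The particular solution to v_k − (v_{k-1} + v_{k+1})/2 = 1 is v_k = −k^2. Adding homogeneous solution A + B k and matching boundaries gives v_k = k (127 − k). Substituting k = 3: v_3 = 3 · 124 = 372.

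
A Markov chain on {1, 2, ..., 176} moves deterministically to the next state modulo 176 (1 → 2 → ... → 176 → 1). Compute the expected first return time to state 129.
E[T_129 | X_0 = 129] = 176

The chain cycles deterministically, so starting at state 129 it returns in exactly 176 steps. Equivalently, the stationary distribution is uniform π_j = 1/176 for every state j, so by Kac's formula E[T_129] = 1/π_129 = 176.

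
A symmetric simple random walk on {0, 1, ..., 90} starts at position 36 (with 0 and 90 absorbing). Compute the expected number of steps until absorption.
E[τ | X_0 = 36] = 1944

Let v_k = E[τ | X_0 = k]. Boundary: v_0 = v_90 = 0. Recurrence: v_k = 1 + (v_{k-1} + v_{k+1})/2 for 1 ≤ k ≤ 89. The particular solution to v_k − (v_{k-1} + v_{k+1})/2 = 1 is v_k = −k^2. Adding homogeneous solution A + B k and matching boundaries gives v_k = k (90 − k). Substituting k = 36: v_36 = 36 · 54 = 1944.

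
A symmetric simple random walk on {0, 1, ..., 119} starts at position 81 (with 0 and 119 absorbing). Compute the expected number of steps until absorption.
E[τ | X_0 = 81] = 3078

Let v_k = E[τ | X_0 = k]. Boundary: v_0 = v_119 = 0. Recurrence: v_k = 1 + (v_{k-1} + v_{k+1})/2 for 1 ≤ k ≤ 118. The particular solution to v_k − (v_{k-1} + v_{k+1})/2 = 1 is v_k = −k^2. Adding homogeneous solution A + B k and matching boundaries gives v_k = k (119 − k). Substituting k = 81: v_81 = 81 · 38 = 3078.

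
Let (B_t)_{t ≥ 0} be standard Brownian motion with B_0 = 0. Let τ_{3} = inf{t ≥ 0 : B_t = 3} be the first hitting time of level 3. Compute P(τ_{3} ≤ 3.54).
P(τ_{3} ≤ 3.54) = 2(1 − Φ(3/√3.54)) = 2(1 − Φ(1.5945)) ≈ 0.1108

By the reflection principle for standard BM, P(τ_b ≤ t) = 2 · P(B_t ≥ b). Since B_t ~ N(0, t), P(B_t ≥ 3) = 1 − Φ(3/√t) = 1 − Φ(3/√3.54) = 1 − Φ(1.5945) ≈ 0.05541. Doubling: P(τ_{3} ≤ 3.54) ≈ 2 · 0.05541 = 0.11082 ≈ 0.1108.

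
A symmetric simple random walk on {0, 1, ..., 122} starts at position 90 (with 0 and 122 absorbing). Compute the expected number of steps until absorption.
E[τ | X_0 = 90] = 2880

Let v_k = E[τ | X_0 = k]. Boundary: v_0 = v_122 = 0. Recurrence: v_k = 1 + (v_{k-1} + v_{k+1})/2 for 1 ≤ k ≤ 121. The particular solution to v_k − (v_{k-1} + v_{k+1})/2 = 1 is v_k = −k^2. Adding homogeneous solution A + B k and matching boundaries gives v_k = k (122 − k). Substituting k = 90: v_90 = 90 · 32 = 2880.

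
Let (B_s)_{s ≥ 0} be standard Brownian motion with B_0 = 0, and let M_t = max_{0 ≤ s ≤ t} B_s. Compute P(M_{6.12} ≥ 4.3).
P(M_{6.12} ≥ 4.3) = 2·P(B_{6.12} ≥ 4.3) = 2(1 − Φ(4.3/√6.12)) ≈ 0.0822

By the reflection principle for Brownian motion, P(M_t ≥ a) = 2 · P(B_t ≥ a) for a ≥ 0. Since B_t ~ N(0, t), P(B_t ≥ 4.3) = 1 − Φ(4.3/√t) = 1 − Φ(4.3/√6.12) = 1 − Φ(1.7382). So
  P(M_{6.12} ≥ 4.3) = 2(1 − Φ(1.7382)) ≈ 0.0822.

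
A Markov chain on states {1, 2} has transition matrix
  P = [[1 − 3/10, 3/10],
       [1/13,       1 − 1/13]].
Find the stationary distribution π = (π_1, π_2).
π_1 = 10/49, π_2 = 39/49

Solve πP = π with π_1 + π_2 = 1. From πP = π: π_1 · (1 − 3/10) + π_2 · 1/13 = π_1 ⇒ π_2 · 1/13 = π_1 · 3/10 ⇒ π_2/π_1 = (3/10)/(1/13) = 39/10. Together with π_1 + π_2 = 1:
  π_1 = (1/13)/(3/10 + 1/13) = (1/13)/(49/130) = 10/49,
  π_2 = (3/10)/(3/10 + 1/13) = (3/10)/(49/130) = 39/49.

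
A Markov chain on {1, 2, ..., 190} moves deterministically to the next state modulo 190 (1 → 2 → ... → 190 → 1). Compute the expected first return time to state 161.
E[T_161 | X_0 = 161] = 190

The chain cycles deterministically, so starting at state 161 it returns in exactly 190 steps. Equivalently, the stationary distribution is uniform π_j = 1/190 for every state j, so by Kac's formula E[T_161] = 1/π_161 = 190.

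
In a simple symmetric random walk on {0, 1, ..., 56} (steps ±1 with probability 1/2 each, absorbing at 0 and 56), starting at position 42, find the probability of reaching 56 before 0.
P(hit 56 before 0) = 42/56 = 3/4

Let u_k = P(hit 56 before 0 | start at k). Then u_0 = 0, u_56 = 1, and u_k = u_{k-1}/2 + u_{k+1}/2 for 1 ≤ k ≤ 55. This harmonic recurrence is solved by u_k = k/56, giving u_42 = 42/56 = 3/4.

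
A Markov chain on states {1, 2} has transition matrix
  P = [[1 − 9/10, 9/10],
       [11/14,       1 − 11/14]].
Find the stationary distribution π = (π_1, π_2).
π_1 = 55/118, π_2 = 63/118

Solve πP = π with π_1 + π_2 = 1. From πP = π: π_1 · (1 − 9/10) + π_2 · 11/14 = π_1 ⇒ π_2 · 11/14 = π_1 · 9/10 ⇒ π_2/π_1 = (9/10)/(11/14) = 63/55. Together with π_1 + π_2 = 1:
  π_1 = (11/14)/(9/10 + 11/14) = (11/14)/(59/35) = 55/118,
  π_2 = (9/10)/(9/10 + 11/14) = (9/10)/(59/35) = 63/118.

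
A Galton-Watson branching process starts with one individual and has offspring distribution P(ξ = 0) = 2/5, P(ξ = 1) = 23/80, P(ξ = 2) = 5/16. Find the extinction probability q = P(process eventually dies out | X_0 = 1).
q = 1

Mean offspring μ = 0·2/5 + 1·23/80 + 2·5/16 = 73/80 ≤ 1. For μ ≤ 1 with offspring not concentrated at 1, the Galton-Watson process goes extinct almost surely, so q = 1.
(Algebraic check: The pgf is f(s) = 2/5 + 23/80·s + 5/16·s². The extinction probability q is the smallest fixed point of f in [0, 1]. Setting s = f(s):
  5/16·s² + (23/80 − 1)·s + 2/5 = 0
  5/16·s² − (2/5 + 5/16)·s + 2/5 = 0
which factors as (s − 1)·(5/16·s − 2/5) = 0, giving roots s = 1 and s = (2/5)/(5/16) = 32/25. Since 32/25 ≥ 1, the smallest root in [0, 1] is s = 1.)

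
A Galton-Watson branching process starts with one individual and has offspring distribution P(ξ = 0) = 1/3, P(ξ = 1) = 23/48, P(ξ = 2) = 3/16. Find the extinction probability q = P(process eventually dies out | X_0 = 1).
q = 1

Mean offspring μ = 0·1/3 + 1·23/48 + 2·3/16 = 41/48 ≤ 1. For μ ≤ 1 with offspring not concentrated at 1, the Galton-Watson process goes extinct almost surely, so q = 1.
(Algebraic check: The pgf is f(s) = 1/3 + 23/48·s + 3/16·s². The extinction probability q is the smallest fixed point of f in [0, 1]. Setting s = f(s):
  3/16·s² + (23/48 − 1)·s + 1/3 = 0
  3/16·s² − (1/3 + 3/16)·s + 1/3 = 0
which factors as (s − 1)·(3/16·s − 1/3) = 0, giving roots s = 1 and s = (1/3)/(3/16) = 16/9. Since 16/9 ≥ 1, the smallest root in [0, 1] is s = 1.)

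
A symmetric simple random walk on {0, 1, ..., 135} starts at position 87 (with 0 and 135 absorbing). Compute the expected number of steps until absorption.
E[τ | X_0 = 87] = 4176

Let v_k = E[τ | X_0 = k]. Boundary: v_0 = v_135 = 0. Recurrence: v_k = 1 + (v_{k-1} + v_{k+1})/2 for 1 ≤ k ≤ 134. The particular solution to v_k − (v_{k-1} + v_{k+1})/2 = 1 is v_k = −k^2. Adding homogeneous solution A + B k and matching boundaries gives v_k = k (135 − k). Substituting k = 87: v_87 = 87 · 48 = 4176.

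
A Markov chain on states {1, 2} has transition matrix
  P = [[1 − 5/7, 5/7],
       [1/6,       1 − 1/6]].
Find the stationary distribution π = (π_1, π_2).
π_1 = 7/37, π_2 = 30/37

Solve πP = π with π_1 + π_2 = 1. From πP = π: π_1 · (1 − 5/7) + π_2 · 1/6 = π_1 ⇒ π_2 · 1/6 = π_1 · 5/7 ⇒ π_2/π_1 = (5/7)/(1/6) = 30/7. Together with π_1 + π_2 = 1:
  π_1 = (1/6)/(5/7 + 1/6) = (1/6)/(37/42) = 7/37,
  π_2 = (5/7)/(5/7 + 1/6) = (5/7)/(37/42) = 30/37.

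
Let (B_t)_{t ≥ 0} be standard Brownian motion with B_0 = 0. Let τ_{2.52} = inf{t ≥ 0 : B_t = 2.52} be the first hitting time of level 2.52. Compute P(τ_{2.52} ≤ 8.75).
P(τ_{2.52} ≤ 8.75) = 2(1 − Φ(2.52/√8.75)) = 2(1 − Φ(0.8519)) ≈ 0.3943

By the reflection principle for standard BM, P(τ_b ≤ t) = 2 · P(B_t ≥ b). Since B_t ~ N(0, t), P(B_t ≥ 2.52) = 1 − Φ(2.52/√t) = 1 − Φ(2.52/√8.75) = 1 − Φ(0.8519) ≈ 0.19713. Doubling: P(τ_{2.52} ≤ 8.75) ≈ 2 · 0.19713 = 0.39426 ≈ 0.3943.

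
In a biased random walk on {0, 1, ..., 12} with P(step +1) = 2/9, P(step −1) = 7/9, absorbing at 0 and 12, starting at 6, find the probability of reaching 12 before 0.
P(hit 12 before 0) = (1 − (7/2)^6) / (1 − (7/2)^12) = 64/117713

Let u_k denote P(reach 12 before 0 | start at k). Boundary: u_0 = 0, u_12 = 1. Recurrence: u_k = 2/9·u_{k+1} + 7/9·u_{k-1} for 1 ≤ k ≤ 11. Try u_k = A + B·r^k with r = q/p = (7/9)/(2/9) = 7/2. Substitution satisfies the recurrence; boundary conditions give:
  u_k = (1 − r^k) / (1 − r^N) = (1 − (7/2)^6) / (1 − (7/2)^12) = 64/117713.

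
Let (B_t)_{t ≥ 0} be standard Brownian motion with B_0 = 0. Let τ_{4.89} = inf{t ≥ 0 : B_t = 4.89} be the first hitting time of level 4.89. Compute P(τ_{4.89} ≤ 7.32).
P(τ_{4.89} ≤ 7.32) = 2(1 − Φ(4.89/√7.32)) = 2(1 − Φ(1.8074)) ≈ 0.0707

By the reflection principle for standard BM, P(τ_b ≤ t) = 2 · P(B_t ≥ b). Since B_t ~ N(0, t), P(B_t ≥ 4.89) = 1 − Φ(4.89/√t) = 1 − Φ(4.89/√7.32) = 1 − Φ(1.8074) ≈ 0.03535. Doubling: P(τ_{4.89} ≤ 7.32) ≈ 2 · 0.03535 = 0.07070 ≈ 0.0707.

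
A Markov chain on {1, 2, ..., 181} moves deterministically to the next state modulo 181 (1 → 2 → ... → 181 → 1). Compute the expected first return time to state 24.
E[T_24 | X_0 = 24] = 181

The chain cycles deterministically, so starting at state 24 it returns in exactly 181 steps. Equivalently, the stationary distribution is uniform π_j = 1/181 for every state j, so by Kac's formula E[T_24] = 1/π_24 = 181.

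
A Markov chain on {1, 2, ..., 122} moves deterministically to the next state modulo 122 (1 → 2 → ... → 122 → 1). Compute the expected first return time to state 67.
E[T_67 | X_0 = 67] = 122

The chain cycles deterministically, so starting at state 67 it returns in exactly 122 steps. Equivalently, the stationary distribution is uniform π_j = 1/122 for every state j, so by Kac's formula E[T_67] = 1/π_67 = 122.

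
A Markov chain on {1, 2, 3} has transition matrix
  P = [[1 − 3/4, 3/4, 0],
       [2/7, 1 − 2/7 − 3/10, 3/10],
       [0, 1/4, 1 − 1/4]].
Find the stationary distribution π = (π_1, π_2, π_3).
π = (40/271, 105/271, 126/271)

This is a birth-death chain on three states, which satisfies detailed balance: π_1 · P_{12} = π_2 · P_{21} and π_2 · P_{23} = π_3 · P_{32}.
From π_1 · 3/4 = π_2 · 2/7: π_2/π_1 = (3/4)/(2/7) = 21/8.
From π_2 · 3/10 = π_3 · 1/4: π_3/π_2 = (3/10)/(1/4) = 6/5.
Take π_1 proportional to 1; then unnormalized π = (1, 21/8, 63/20). Normalize by dividing by the sum 271/40:
  π = (40/271, 105/271, 126/271).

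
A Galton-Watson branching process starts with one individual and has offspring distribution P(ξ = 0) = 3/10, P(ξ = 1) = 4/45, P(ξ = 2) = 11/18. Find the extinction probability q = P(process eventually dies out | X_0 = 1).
q = 27/55

The pgf is f(s) = 3/10 + 4/45·s + 11/18·s². The extinction probability q is the smallest fixed point of f in [0, 1]. Setting s = f(s):
  11/18·s² + (4/45 − 1)·s + 3/10 = 0
  11/18·s² − (3/10 + 11/18)·s + 3/10 = 0
which factors as (s − 1)·(11/18·s − 3/10) = 0, giving roots s = 1 and s = (3/10)/(11/18) = 27/55.
Mean offspring μ = 4/45 + 2·11/18 = 59/45 > 1 (supercritical), so q < 1. The extinction probability is the smaller root: q = (3/10)/(11/18) = 27/55.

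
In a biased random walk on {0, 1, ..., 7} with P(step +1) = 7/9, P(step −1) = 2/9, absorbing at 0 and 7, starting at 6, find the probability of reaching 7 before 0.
P(hit 7 before 0) = (1 − (2/7)^6) / (1 − (2/7)^7) = 164619/164683

Let u_k denote P(reach 7 before 0 | start at k). Boundary: u_0 = 0, u_7 = 1. Recurrence: u_k = 7/9·u_{k+1} + 2/9·u_{k-1} for 1 ≤ k ≤ 6. Try u_k = A + B·r^k with r = q/p = (2/9)/(7/9) = 2/7. Substitution satisfies the recurrence; boundary conditions give:
  u_k = (1 − r^k) / (1 − r^N) = (1 − (2/7)^6) / (1 − (2/7)^7) = 164619/164683.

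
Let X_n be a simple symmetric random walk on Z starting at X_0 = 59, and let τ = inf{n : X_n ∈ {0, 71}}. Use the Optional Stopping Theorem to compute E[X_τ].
E[X_τ] = 59

X_n is a martingale and τ is a bounded-mean stopping time (indeed τ is finite a.s. with bounded expectation since the walk is in a bounded region). By the OST, E[X_τ] = E[X_0] = 59. Equivalently: E[X_τ] = 71 · P(hit 71 first) + 0 · P(hit 0 first) = 71 · (59/71) = 59.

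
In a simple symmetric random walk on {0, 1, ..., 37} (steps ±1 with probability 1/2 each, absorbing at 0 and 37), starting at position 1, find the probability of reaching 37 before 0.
P(hit 37 before 0) = 1/37

Let u_k = P(hit 37 before 0 | start at k). Then u_0 = 0, u_37 = 1, and u_k = u_{k-1}/2 + u_{k+1}/2 for 1 ≤ k ≤ 36. This harmonic recurrence is solved by u_k = k/37, giving u_1 = 1/37.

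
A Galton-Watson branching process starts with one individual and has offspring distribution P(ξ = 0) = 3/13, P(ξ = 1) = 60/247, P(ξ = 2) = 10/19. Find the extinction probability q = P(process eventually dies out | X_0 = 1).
q = 57/130

The pgf is f(s) = 3/13 + 60/247·s + 10/19·s². The extinction probability q is the smallest fixed point of f in [0, 1]. Setting s = f(s):
  10/19·s² + (60/247 − 1)·s + 3/13 = 0
  10/19·s² − (3/13 + 10/19)·s + 3/13 = 0
which factors as (s − 1)·(10/19·s − 3/13) = 0, giving roots s = 1 and s = (3/13)/(10/19) = 57/130.
Mean offspring μ = 60/247 + 2·10/19 = 320/247 > 1 (supercritical), so q < 1. The extinction probability is the smaller root: q = (3/13)/(10/19) = 57/130.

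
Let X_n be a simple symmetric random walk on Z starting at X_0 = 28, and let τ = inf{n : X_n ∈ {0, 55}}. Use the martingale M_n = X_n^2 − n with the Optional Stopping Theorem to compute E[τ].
E[τ] = 756

M_n = X_n^2 − n is a martingale (since E[X_{n+1}^2 | F_n] = X_n^2 + 1). By OST (τ has finite mean in a bounded region), E[M_τ] = E[M_0] = X_0^2 − 0 = 28^2 = 784. Also E[M_τ] = E[X_τ^2] − E[τ]. The walk exits at 0 or 55, with P(hit 55 first) = 28/55, so E[X_τ^2] = 55^2 · 28/55 + 0 = 1540. Thus E[τ] = E[X_τ^2] − E[M_τ] = 1540 − 784 = 756 = 28(55 − 28) = 756.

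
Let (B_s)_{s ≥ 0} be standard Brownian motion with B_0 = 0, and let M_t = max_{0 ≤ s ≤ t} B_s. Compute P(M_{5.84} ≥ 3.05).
P(M_{5.84} ≥ 3.05) = 2·P(B_{5.84} ≥ 3.05) = 2(1 − Φ(3.05/√5.84)) ≈ 0.2069

By the reflection principle for Brownian motion, P(M_t ≥ a) = 2 · P(B_t ≥ a) for a ≥ 0. Since B_t ~ N(0, t), P(B_t ≥ 3.05) = 1 − Φ(3.05/√t) = 1 − Φ(3.05/√5.84) = 1 − Φ(1.2621). So
  P(M_{5.84} ≥ 3.05) = 2(1 − Φ(1.2621)) ≈ 0.2069.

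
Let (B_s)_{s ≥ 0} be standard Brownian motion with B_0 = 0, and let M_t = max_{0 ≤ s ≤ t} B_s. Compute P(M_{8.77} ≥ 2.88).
P(M_{8.77} ≥ 2.88) = 2·P(B_{8.77} ≥ 2.88) = 2(1 − Φ(2.88/√8.77)) ≈ 0.3308

By the reflection principle for Brownian motion, P(M_t ≥ a) = 2 · P(B_t ≥ a) for a ≥ 0. Since B_t ~ N(0, t), P(B_t ≥ 2.88) = 1 − Φ(2.88/√t) = 1 − Φ(2.88/√8.77) = 1 − Φ(0.9725). So
  P(M_{8.77} ≥ 2.88) = 2(1 − Φ(0.9725)) ≈ 0.3308.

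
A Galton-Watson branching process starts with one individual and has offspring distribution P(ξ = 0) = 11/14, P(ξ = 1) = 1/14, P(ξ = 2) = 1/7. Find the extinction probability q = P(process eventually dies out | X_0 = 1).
q = 1

Mean offspring μ = 0·11/14 + 1·1/14 + 2·1/7 = 5/14 ≤ 1. For μ ≤ 1 with offspring not concentrated at 1, the Galton-Watson process goes extinct almost surely, so q = 1.
(Algebraic check: The pgf is f(s) = 11/14 + 1/14·s + 1/7·s². The extinction probability q is the smallest fixed point of f in [0, 1]. Setting s = f(s):
  1/7·s² + (1/14 − 1)·s + 11/14 = 0
  1/7·s² − (11/14 + 1/7)·s + 11/14 = 0
which factors as (s − 1)·(1/7·s − 11/14) = 0, giving roots s = 1 and s = (11/14)/(1/7) = 11/2. Since 11/2 ≥ 1, the smallest root in [0, 1] is s = 1.)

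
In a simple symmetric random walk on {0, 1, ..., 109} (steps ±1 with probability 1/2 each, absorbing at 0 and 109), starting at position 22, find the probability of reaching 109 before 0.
P(hit 109 before 0) = 22/109

Let u_k = P(hit 109 before 0 | start at k). Then u_0 = 0, u_109 = 1, and u_k = u_{k-1}/2 + u_{k+1}/2 for 1 ≤ k ≤ 108. This harmonic recurrence is solved by u_k = k/109, giving u_22 = 22/109.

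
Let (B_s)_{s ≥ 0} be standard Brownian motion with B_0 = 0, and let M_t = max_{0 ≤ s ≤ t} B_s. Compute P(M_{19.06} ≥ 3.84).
P(M_{19.06} ≥ 3.84) = 2·P(B_{19.06} ≥ 3.84) = 2(1 − Φ(3.84/√19.06)) ≈ 0.3791

By the reflection principle for Brownian motion, P(M_t ≥ a) = 2 · P(B_t ≥ a) for a ≥ 0. Since B_t ~ N(0, t), P(B_t ≥ 3.84) = 1 − Φ(3.84/√t) = 1 − Φ(3.84/√19.06) = 1 − Φ(0.8796). So
  P(M_{19.06} ≥ 3.84) = 2(1 − Φ(0.8796)) ≈ 0.3791.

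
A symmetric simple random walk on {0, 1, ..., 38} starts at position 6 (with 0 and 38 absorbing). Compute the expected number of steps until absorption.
E[τ | X_0 = 6] = 192

Let v_k = E[τ | X_0 = k]. Boundary: v_0 = v_38 = 0. Recurrence: v_k = 1 + (v_{k-1} + v_{k+1})/2 for 1 ≤ k ≤ 37. The particular solution to v_k − (v_{k-1} + v_{k+1})/2 = 1 is v_k = −k^2. Adding homogeneous solution A + B k and matching boundaries gives v_k = k (38 − k). Substituting k = 6: v_6 = 6 · 32 = 192.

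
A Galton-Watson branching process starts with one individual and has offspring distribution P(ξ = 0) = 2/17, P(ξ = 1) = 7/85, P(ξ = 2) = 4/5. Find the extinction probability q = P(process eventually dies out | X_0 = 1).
q = 5/34

The pgf is f(s) = 2/17 + 7/85·s + 4/5·s². The extinction probability q is the smallest fixed point of f in [0, 1]. Setting s = f(s):
  4/5·s² + (7/85 − 1)·s + 2/17 = 0
  4/5·s² − (2/17 + 4/5)·s + 2/17 = 0
which factors as (s − 1)·(4/5·s − 2/17) = 0, giving roots s = 1 and s = (2/17)/(4/5) = 5/34.
Mean offspring μ = 7/85 + 2·4/5 = 143/85 > 1 (supercritical), so q < 1. The extinction probability is the smaller root: q = (2/17)/(4/5) = 5/34.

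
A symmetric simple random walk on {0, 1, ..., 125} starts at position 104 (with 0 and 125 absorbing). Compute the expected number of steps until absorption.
E[τ | X_0 = 104] = 2184

Let v_k = E[τ | X_0 = k]. Boundary: v_0 = v_125 = 0. Recurrence: v_k = 1 + (v_{k-1} + v_{k+1})/2 for 1 ≤ k ≤ 124. The particular solution to v_k − (v_{k-1} + v_{k+1})/2 = 1 is v_k = −k^2. Adding homogeneous solution A + B k and matching boundaries gives v_k = k (125 − k). Substituting k = 104: v_104 = 104 · 21 = 2184.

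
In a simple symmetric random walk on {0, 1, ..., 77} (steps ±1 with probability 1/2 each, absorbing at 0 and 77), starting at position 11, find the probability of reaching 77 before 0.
P(hit 77 before 0) = 11/77 = 1/7

Let u_k = P(hit 77 before 0 | start at k). Then u_0 = 0, u_77 = 1, and u_k = u_{k-1}/2 + u_{k+1}/2 for 1 ≤ k ≤ 76. This harmonic recurrence is solved by u_k = k/77, giving u_11 = 11/77 = 1/7.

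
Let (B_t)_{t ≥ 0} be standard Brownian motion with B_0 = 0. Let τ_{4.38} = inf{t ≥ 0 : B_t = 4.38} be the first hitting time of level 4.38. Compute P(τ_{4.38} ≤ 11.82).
P(τ_{4.38} ≤ 11.82) = 2(1 − Φ(4.38/√11.82)) = 2(1 − Φ(1.2740)) ≈ 0.2027

By the reflection principle for standard BM, P(τ_b ≤ t) = 2 · P(B_t ≥ b). Since B_t ~ N(0, t), P(B_t ≥ 4.38) = 1 − Φ(4.38/√t) = 1 − Φ(4.38/√11.82) = 1 − Φ(1.2740) ≈ 0.10133. Doubling: P(τ_{4.38} ≤ 11.82) ≈ 2 · 0.10133 = 0.20266 ≈ 0.2027.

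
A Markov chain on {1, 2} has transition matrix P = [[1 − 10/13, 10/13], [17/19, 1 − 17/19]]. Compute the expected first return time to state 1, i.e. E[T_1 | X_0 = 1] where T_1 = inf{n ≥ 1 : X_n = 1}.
E[T_1 | X_0 = 1] = 1/π_1 = 411/221

For an irreducible recurrent Markov chain with stationary distribution π, E[T_i | X_0 = i] = 1/π_i (Kac's formula). Here π_1 = (17/19)/(10/13 + 17/19) = (17/19)/(411/247) = 221/411, so E[T_1 | X_0 = 1] = 1/π_1 = (10/13 + 17/19)/(17/19) = (411/247)/(17/19) = 411/221.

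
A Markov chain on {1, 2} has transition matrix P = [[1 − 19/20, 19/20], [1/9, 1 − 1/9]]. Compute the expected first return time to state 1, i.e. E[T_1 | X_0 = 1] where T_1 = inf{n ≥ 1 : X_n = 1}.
E[T_1 | X_0 = 1] = 1/π_1 = 191/20

For an irreducible recurrent Markov chain with stationary distribution π, E[T_i | X_0 = i] = 1/π_i (Kac's formula). Here π_1 = (1/9)/(19/20 + 1/9) = (1/9)/(191/180) = 20/191, so E[T_1 | X_0 = 1] = 1/π_1 = (19/20 + 1/9)/(1/9) = (191/180)/(1/9) = 191/20.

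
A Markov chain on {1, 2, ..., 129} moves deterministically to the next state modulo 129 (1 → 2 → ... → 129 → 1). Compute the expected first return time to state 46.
E[T_46 | X_0 = 46] = 129

The chain cycles deterministically, so starting at state 46 it returns in exactly 129 steps. Equivalently, the stationary distribution is uniform π_j = 1/129 for every state j, so by Kac's formula E[T_46] = 1/π_46 = 129.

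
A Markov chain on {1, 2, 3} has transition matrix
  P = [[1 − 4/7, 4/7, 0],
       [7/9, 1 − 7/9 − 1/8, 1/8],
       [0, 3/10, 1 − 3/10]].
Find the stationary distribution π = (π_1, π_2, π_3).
π = (49/100, 9/25, 3/20)

This is a birth-death chain on three states, which satisfies detailed balance: π_1 · P_{12} = π_2 · P_{21} and π_2 · P_{23} = π_3 · P_{32}.
From π_1 · 4/7 = π_2 · 7/9: π_2/π_1 = (4/7)/(7/9) = 36/49.
From π_2 · 1/8 = π_3 · 3/10: π_3/π_2 = (1/8)/(3/10) = 5/12.
Take π_1 proportional to 1; then unnormalized π = (1, 36/49, 15/49). Normalize by dividing by the sum 100/49:
  π = (49/100, 9/25, 3/20).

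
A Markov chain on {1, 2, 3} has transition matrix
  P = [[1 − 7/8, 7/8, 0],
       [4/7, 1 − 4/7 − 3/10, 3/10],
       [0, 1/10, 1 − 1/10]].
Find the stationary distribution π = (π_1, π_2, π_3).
π = (8/57, 49/228, 49/76)

This is a birth-death chain on three states, which satisfies detailed balance: π_1 · P_{12} = π_2 · P_{21} and π_2 · P_{23} = π_3 · P_{32}.
From π_1 · 7/8 = π_2 · 4/7: π_2/π_1 = (7/8)/(4/7) = 49/32.
From π_2 · 3/10 = π_3 · 1/10: π_3/π_2 = (3/10)/(1/10) = 3.
Take π_1 proportional to 1; then unnormalized π = (1, 49/32, 147/32). Normalize by dividing by the sum 57/8:
  π = (8/57, 49/228, 49/76).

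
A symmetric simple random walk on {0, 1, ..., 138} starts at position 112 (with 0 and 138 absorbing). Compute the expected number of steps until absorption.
E[τ | X_0 = 112] = 2912

Let v_k = E[τ | X_0 = k]. Boundary: v_0 = v_138 = 0. Recurrence: v_k = 1 + (v_{k-1} + v_{k+1})/2 for 1 ≤ k ≤ 137. The particular solution to v_k − (v_{k-1} + v_{k+1})/2 = 1 is v_k = −k^2. Adding homogeneous solution A + B k and matching boundaries gives v_k = k (138 − k). Substituting k = 112: v_112 = 112 · 26 = 2912.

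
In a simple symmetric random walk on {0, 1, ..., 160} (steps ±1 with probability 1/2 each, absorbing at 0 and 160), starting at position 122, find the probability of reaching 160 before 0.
P(hit 160 before 0) = 122/160 = 61/80

Let u_k = P(hit 160 before 0 | start at k). Then u_0 = 0, u_160 = 1, and u_k = u_{k-1}/2 + u_{k+1}/2 for 1 ≤ k ≤ 159. This harmonic recurrence is solved by u_k = k/160, giving u_122 = 122/160 = 61/80.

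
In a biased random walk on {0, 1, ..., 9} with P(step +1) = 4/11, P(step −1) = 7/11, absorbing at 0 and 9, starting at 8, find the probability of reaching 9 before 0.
P(hit 9 before 0) = (1 − (7/4)^8) / (1 − (7/4)^9) = 7599020/13363821

Let u_k denote P(reach 9 before 0 | start at k). Boundary: u_0 = 0, u_9 = 1. Recurrence: u_k = 4/11·u_{k+1} + 7/11·u_{k-1} for 1 ≤ k ≤ 8. Try u_k = A + B·r^k with r = q/p = (7/11)/(4/11) = 7/4. Substitution satisfies the recurrence; boundary conditions give:
  u_k = (1 − r^k) / (1 − r^N) = (1 − (7/4)^8) / (1 − (7/4)^9) = 7599020/13363821.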